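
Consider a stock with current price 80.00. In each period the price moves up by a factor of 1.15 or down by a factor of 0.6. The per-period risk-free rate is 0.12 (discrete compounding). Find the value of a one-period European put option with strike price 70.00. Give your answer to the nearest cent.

1.07

Risk-neutral probability p = (1 + 0.12 − 0.6)/(1.15 − 0.6) = 0.5200/0.5500 = 0.9455
Terminal stock prices: S_u = 92, S_d = 48
Terminal payoffs (K − S): max(-22, 0) = 0, max(22, 0) = 22
Node 0 (S = 80): V_0 = 1/1.12·[0.9455·0.0000 + 0.0545·22.0000] = 1.0714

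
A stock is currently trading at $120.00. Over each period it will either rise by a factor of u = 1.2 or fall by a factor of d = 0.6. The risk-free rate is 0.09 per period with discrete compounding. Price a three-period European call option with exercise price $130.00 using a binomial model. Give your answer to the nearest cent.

$32.54

Risk-neutral probability p = (1 + 0.09 − 0.6)/(1.2 − 0.6) = 0.4900/0.6000 = 0.8167
Terminal stock prices: S_uuu = 207.4, S_uud = 103.7, S_udd = 51.84, S_ddd = 25.92
Terminal payoffs (S − K): max(77.36, 0) = 77.36, max(-26.32, 0) = 0, max(-78.16, 0) = 0, max(-104.1, 0) = 0
Node uu (S = 172.8): V_uu = 1/1.09·[0.8167·77.3600 + 0.1833·0.0000] = 57.9609
Node ud (S = 86.4): V_ud = 1/1.09·[0.8167·0.0000 + 0.1833·0.0000] = 0.0000
Node dd (S = 43.2): V_dd = 1/1.09·[0.8167·0.0000 + 0.1833·0.0000] = 0.0000
Node u (S = 144): V_u = 1/1.09·[0.8167·57.9609 + 0.1833·0.0000] = 43.4263
Node d (S = 72): V_d = 1/1.09·[0.8167·0.0000 + 0.1833·0.0000] = 0.0000
Node 0 (S = 120): V_0 = 1/1.09·[0.8167·43.4263 + 0.1833·0.0000] = 32.5365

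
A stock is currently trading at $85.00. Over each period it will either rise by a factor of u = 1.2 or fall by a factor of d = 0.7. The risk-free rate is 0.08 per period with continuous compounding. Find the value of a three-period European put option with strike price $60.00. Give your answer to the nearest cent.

Risk-neutral probability p = (e^0.08 − 0.7)/(1.2 − 0.7) = 0.3833/0.5000 = 0.7666
Terminal stock prices: S_uuu = 146.9, S_uud = 85.68, S_udd = 49.98, S_ddd = 29.15
Terminal payoffs (K − S): max(-86.88, 0) = 0, max(-25.68, 0) = 0, max(10.02, 0) = 10.02, max(30.85, 0) = 30.85
Node uu (S = 122.4): V_uu = e^(−0.08)·[0.7666·0.0000 + 0.2334·0.0000] = 0.0000
Node ud (S = 71.4): V_ud = e^(−0.08)·[0.7666·0.0000 + 0.2334·10.0200] = 2.1591
Node dd (S = 41.65): V_dd = e^(−0.08)·[0.7666·10.0200 + 0.2334·30.8450] = 13.7370
Node u (S = 102): V_u = e^(−0.08)·[0.7666·0.0000 + 0.2334·2.1591] = 0.4652
Node d (S = 59.5): V_d = e^(−0.08)·[0.7666·2.1591 + 0.2334·13.7370] = 4.4879
Node 0 (S = 85): V_0 = e^(−0.08)·[0.7666·0.4652 + 0.2334·4.4879] = 1.2963

$1.30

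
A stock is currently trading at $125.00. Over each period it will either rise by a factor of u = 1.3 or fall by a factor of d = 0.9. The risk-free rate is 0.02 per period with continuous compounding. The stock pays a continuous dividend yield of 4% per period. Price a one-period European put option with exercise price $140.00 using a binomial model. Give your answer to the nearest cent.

$21.55

Per-period risk-free factor R = e^0.02 = 1.0202; dividend-adjusted growth = e^(0.02−0.04) = 0.9802.
Risk-neutral probability p = (0.9802 − 0.9)/(1.3 − 0.9) = 0.0802/0.4000 = 0.2005
Terminal stock prices: S_u = 162.5, S_d = 112.5
Terminal payoffs (K − S): max(-22.5, 0) = 0, max(27.5, 0) = 27.5
Node 0 (S = 125): V_0 = e^(−0.02)·[0.2005·0.0000 + 0.7995·27.5000] = 21.5510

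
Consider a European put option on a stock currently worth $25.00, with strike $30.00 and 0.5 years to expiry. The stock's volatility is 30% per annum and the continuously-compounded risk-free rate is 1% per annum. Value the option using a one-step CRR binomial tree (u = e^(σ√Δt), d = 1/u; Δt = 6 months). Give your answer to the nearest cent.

CRR parameters: u = e^(σ√Δt) = e^(0.3·√0.5) = 1.2363, d = 1/u = 0.8089
Per-period rate: rΔt = 0.01·0.5 = 0.005, so R = e^0.005 = 1.0050
Risk-neutral probability p = (e^0.005 − 0.8089)/(1.2363 − 0.8089) = 0.1962/0.4275 = 0.4589
Terminal stock prices: S_u = 30.91, S_d = 20.22
Terminal payoffs (K − S): max(-0.9078, 0) = 0, max(9.779, 0) = 9.779
Node 0 (S = 25): V_0 = e^(−0.005)·[0.4589·0.0000 + 0.5411·9.7786] = 5.2649

$5.26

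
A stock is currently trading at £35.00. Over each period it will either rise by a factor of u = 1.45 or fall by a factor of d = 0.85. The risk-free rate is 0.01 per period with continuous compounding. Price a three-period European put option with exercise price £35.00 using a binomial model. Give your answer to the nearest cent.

Risk-neutral probability p = (e^0.01 − 0.85)/(1.45 − 0.85) = 0.1601/0.6000 = 0.2668
Terminal stock prices: S_uuu = 106.7, S_uud = 62.55, S_udd = 36.67, S_ddd = 21.49
Terminal payoffs (K − S): max(-71.7, 0) = 0, max(-27.55, 0) = 0, max(-1.667, 0) = 0, max(13.51, 0) = 13.51
Node uu (S = 73.59): V_uu = e^(−0.01)·[0.2668·0.0000 + 0.7332·0.0000] = 0.0000
Node ud (S = 43.14): V_ud = e^(−0.01)·[0.2668·0.0000 + 0.7332·0.0000] = 0.0000
Node dd (S = 25.29): V_dd = e^(−0.01)·[0.2668·0.0000 + 0.7332·13.5056] = 9.8045
Node u (S = 50.75): V_u = e^(−0.01)·[0.2668·0.0000 + 0.7332·0.0000] = 0.0000
Node d (S = 29.75): V_d = e^(−0.01)·[0.2668·0.0000 + 0.7332·9.8045] = 7.1176
Node 0 (S = 35): V_0 = e^(−0.01)·[0.2668·0.0000 + 0.7332·7.1176] = 5.1670

£5.17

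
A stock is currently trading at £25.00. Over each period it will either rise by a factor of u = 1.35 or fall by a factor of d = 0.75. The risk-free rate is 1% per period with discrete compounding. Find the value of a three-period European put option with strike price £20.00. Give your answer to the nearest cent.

£2.08

Risk-neutral probability p = (1 + 0.01 − 0.75)/(1.35 − 0.75) = 0.2600/0.6000 = 0.4333
Terminal stock prices: S_uuu = 61.51, S_uud = 34.17, S_udd = 18.98, S_ddd = 10.55
Terminal payoffs (K − S): max(-41.51, 0) = 0, max(-14.17, 0) = 0, max(1.016, 0) = 1.016, max(9.453, 0) = 9.453
Node uu (S = 45.56): V_uu = 1/1.01·[0.4333·0.0000 + 0.5667·0.0000] = 0.0000
Node ud (S = 25.31): V_ud = 1/1.01·[0.4333·0.0000 + 0.5667·1.0156] = 0.5698
Node dd (S = 14.06): V_dd = 1/1.01·[0.4333·1.0156 + 0.5667·9.4531] = 5.7395
Node u (S = 33.75): V_u = 1/1.01·[0.4333·0.0000 + 0.5667·0.5698] = 0.3197
Node d (S = 18.75): V_d = 1/1.01·[0.4333·0.5698 + 0.5667·5.7395] = 3.4646
Node 0 (S = 25): V_0 = 1/1.01·[0.4333·0.3197 + 0.5667·3.4646] = 2.0810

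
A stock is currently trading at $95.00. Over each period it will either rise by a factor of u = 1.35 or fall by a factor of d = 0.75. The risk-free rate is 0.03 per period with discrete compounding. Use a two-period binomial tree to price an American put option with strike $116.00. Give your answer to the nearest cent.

$27.82

Risk-neutral probability p = (1 + 0.03 − 0.75)/(1.35 − 0.75) = 0.2800/0.6000 = 0.4667
Terminal stock prices: S_uu = 173.1, S_ud = 96.19, S_dd = 53.44
Terminal payoffs (K − S): max(-57.14, 0) = 0, max(19.81, 0) = 19.81, max(62.56, 0) = 62.56
Node u (S = 128.2): continuation = 1/1.03·[0.4667·0.0000 + 0.5333·19.8125] = 10.2589; exercise value = 0.0000 ≤ continuation, so V_u = 10.2589
Node d (S = 71.25): continuation = 1/1.03·[0.4667·19.8125 + 0.5333·62.5625] = 41.3714; exercise value = 44.7500 > continuation, so V_d = 44.7500 (exercise)
Node 0 (S = 95): continuation = 1/1.03·[0.4667·10.2589 + 0.5333·44.7500] = 27.8196; exercise value = 21.0000 ≤ continuation, so V_0 = 27.8196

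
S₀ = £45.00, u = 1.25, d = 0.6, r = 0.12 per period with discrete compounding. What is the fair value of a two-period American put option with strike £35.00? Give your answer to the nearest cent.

£1.59

Risk-neutral probability p = (1 + 0.12 − 0.6)/(1.25 − 0.6) = 0.5200/0.6500 = 0.8000
Terminal stock prices: S_uu = 70.31, S_ud = 33.75, S_dd = 16.2
Terminal payoffs (K − S): max(-35.31, 0) = 0, max(1.25, 0) = 1.25, max(18.8, 0) = 18.8
Node u (S = 56.25): continuation = 1/1.12·[0.8000·0.0000 + 0.2000·1.2500] = 0.2232; exercise value = 0.0000 ≤ continuation, so V_u = 0.2232
Node d (S = 27): continuation = 1/1.12·[0.8000·1.2500 + 0.2000·18.8000] = 4.2500; exercise value = 8.0000 > continuation, so V_d = 8.0000 (exercise)
Node 0 (S = 45): continuation = 1/1.12·[0.8000·0.2232 + 0.2000·8.0000] = 1.5880; exercise value = 0.0000 ≤ continuation, so V_0 = 1.5880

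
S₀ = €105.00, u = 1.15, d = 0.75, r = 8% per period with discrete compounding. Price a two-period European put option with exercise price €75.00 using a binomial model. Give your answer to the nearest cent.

€0.42

Risk-neutral probability p = (1 + 0.08 − 0.75)/(1.15 − 0.75) = 0.3300/0.4000 = 0.8250
Terminal stock prices: S_uu = 138.9, S_ud = 90.56, S_dd = 59.06
Terminal payoffs (K − S): max(-63.86, 0) = 0, max(-15.56, 0) = 0, max(15.94, 0) = 15.94
Node u (S = 120.7): V_u = 1/1.08·[0.8250·0.0000 + 0.1750·0.0000] = 0.0000
Node d (S = 78.75): V_d = 1/1.08·[0.8250·0.0000 + 0.1750·15.9375] = 2.5825
Node 0 (S = 105): V_0 = 1/1.08·[0.8250·0.0000 + 0.1750·2.5825] = 0.4185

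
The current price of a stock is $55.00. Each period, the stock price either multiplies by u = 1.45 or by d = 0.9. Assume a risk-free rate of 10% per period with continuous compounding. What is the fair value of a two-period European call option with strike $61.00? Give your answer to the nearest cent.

Risk-neutral probability p = (e^0.1 − 0.9)/(1.45 − 0.9) = 0.2052/0.5500 = 0.3730
Terminal stock prices: S_uu = 115.6, S_ud = 71.78, S_dd = 44.55
Terminal payoffs (S − K): max(54.64, 0) = 54.64, max(10.78, 0) = 10.78, max(-16.45, 0) = 0
Node u (S = 79.75): V_u = e^(−0.1)·[0.3730·54.6375 + 0.6270·10.7750] = 24.5549
Node d (S = 49.5): V_d = e^(−0.1)·[0.3730·10.7750 + 0.6270·0.0000] = 3.6370
Node 0 (S = 55): V_0 = e^(−0.1)·[0.3730·24.5549 + 0.6270·3.6370] = 10.3515

$10.35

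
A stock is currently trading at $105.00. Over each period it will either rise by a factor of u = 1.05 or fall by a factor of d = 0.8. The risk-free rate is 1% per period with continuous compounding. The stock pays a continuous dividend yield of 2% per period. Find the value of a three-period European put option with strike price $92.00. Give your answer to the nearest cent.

Per-period risk-free factor R = e^0.01 = 1.0101; dividend-adjusted growth = e^(0.01−0.02) = 0.9900.
Risk-neutral probability p = (0.9900 − 0.8)/(1.05 − 0.8) = 0.1900/0.2500 = 0.7602
Terminal stock prices: S_uuu = 121.6, S_uud = 92.61, S_udd = 70.56, S_ddd = 53.76
Terminal payoffs (K − S): max(-29.55, 0) = 0, max(-0.61, 0) = 0, max(21.44, 0) = 21.44, max(38.24, 0) = 38.24
Node uu (S = 115.8): V_uu = e^(−0.01)·[0.7602·0.0000 + 0.2398·0.0000] = 0.0000
Node ud (S = 88.2): V_ud = e^(−0.01)·[0.7602·0.0000 + 0.2398·21.4400] = 5.0902
Node dd (S = 67.2): V_dd = e^(−0.01)·[0.7602·21.4400 + 0.2398·38.2400] = 25.2152
Node u (S = 110.2): V_u = e^(−0.01)·[0.7602·0.0000 + 0.2398·5.0902] = 1.2085
Node d (S = 84): V_d = e^(−0.01)·[0.7602·5.0902 + 0.2398·25.2152] = 9.8175
Node 0 (S = 105): V_0 = e^(−0.01)·[0.7602·1.2085 + 0.2398·9.8175] = 3.2404

$3.24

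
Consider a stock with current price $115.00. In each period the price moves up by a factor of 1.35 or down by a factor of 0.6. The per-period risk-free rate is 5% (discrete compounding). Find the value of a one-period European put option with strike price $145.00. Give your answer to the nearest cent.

$28.95

Risk-neutral probability p = (1 + 0.05 − 0.6)/(1.35 − 0.6) = 0.4500/0.7500 = 0.6000
Terminal stock prices: S_u = 155.2, S_d = 69
Terminal payoffs (K − S): max(-10.25, 0) = 0, max(76, 0) = 76
Node 0 (S = 115): V_0 = 1/1.05·[0.6000·0.0000 + 0.4000·76.0000] = 28.9524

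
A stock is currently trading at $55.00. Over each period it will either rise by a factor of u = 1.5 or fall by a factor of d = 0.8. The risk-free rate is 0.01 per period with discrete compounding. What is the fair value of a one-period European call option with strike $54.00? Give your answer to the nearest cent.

$8.47

Risk-neutral probability p = (1 + 0.01 − 0.8)/(1.5 − 0.8) = 0.2100/0.7000 = 0.3000
Terminal stock prices: S_u = 82.5, S_d = 44
Terminal payoffs (S − K): max(28.5, 0) = 28.5, max(-10, 0) = 0
Node 0 (S = 55): V_0 = 1/1.01·[0.3000·28.5000 + 0.7000·0.0000] = 8.4653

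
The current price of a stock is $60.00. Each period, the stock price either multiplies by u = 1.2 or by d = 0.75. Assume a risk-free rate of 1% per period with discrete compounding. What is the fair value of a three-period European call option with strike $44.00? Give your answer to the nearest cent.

$19.71

Risk-neutral probability p = (1 + 0.01 − 0.75)/(1.2 − 0.75) = 0.2600/0.4500 = 0.5778
Terminal stock prices: S_uuu = 103.7, S_uud = 64.8, S_udd = 40.5, S_ddd = 25.31
Terminal payoffs (S − K): max(59.68, 0) = 59.68, max(20.8, 0) = 20.8, max(-3.5, 0) = 0, max(-18.69, 0) = 0
Node uu (S = 86.4): V_uu = 1/1.01·[0.5778·59.6800 + 0.4222·20.8000] = 42.8356
Node ud (S = 54): V_ud = 1/1.01·[0.5778·20.8000 + 0.4222·0.0000] = 11.8988
Node dd (S = 33.75): V_dd = 1/1.01·[0.5778·0.0000 + 0.4222·0.0000] = 0.0000
Node u (S = 72): V_u = 1/1.01·[0.5778·42.8356 + 0.4222·11.8988] = 29.4786
Node d (S = 45): V_d = 1/1.01·[0.5778·11.8988 + 0.4222·0.0000] = 6.8068
Node 0 (S = 60): V_0 = 1/1.01·[0.5778·29.4786 + 0.4222·6.8068] = 19.7090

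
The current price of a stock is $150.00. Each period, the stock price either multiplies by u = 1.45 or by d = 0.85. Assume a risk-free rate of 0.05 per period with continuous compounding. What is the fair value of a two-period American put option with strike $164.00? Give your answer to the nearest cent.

Risk-neutral probability p = (e^0.05 − 0.85)/(1.45 − 0.85) = 0.2013/0.6000 = 0.3355
Terminal stock prices: S_uu = 315.4, S_ud = 184.9, S_dd = 108.4
Terminal payoffs (K − S): max(-151.4, 0) = 0, max(-20.88, 0) = 0, max(55.63, 0) = 55.63
Node u (S = 217.5): continuation = e^(−0.05)·[0.3355·0.0000 + 0.6645·0.0000] = 0.0000; exercise value = 0.0000 ≤ continuation, so V_u = 0.0000
Node d (S = 127.5): continuation = e^(−0.05)·[0.3355·0.0000 + 0.6645·55.6250] = 35.1627; exercise value = 36.5000 > continuation, so V_d = 36.5000 (exercise)
Node 0 (S = 150): continuation = e^(−0.05)·[0.3355·0.0000 + 0.6645·36.5000] = 23.0730; exercise value = 14.0000 ≤ continuation, so V_0 = 23.0730

$23.07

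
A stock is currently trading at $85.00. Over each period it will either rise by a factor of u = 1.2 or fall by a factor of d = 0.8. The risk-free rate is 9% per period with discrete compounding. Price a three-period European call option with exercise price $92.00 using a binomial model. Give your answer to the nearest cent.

Risk-neutral probability p = (1 + 0.09 − 0.8)/(1.2 − 0.8) = 0.2900/0.4000 = 0.7250
Terminal stock prices: S_uuu = 146.9, S_uud = 97.92, S_udd = 65.28, S_ddd = 43.52
Terminal payoffs (S − K): max(54.88, 0) = 54.88, max(5.92, 0) = 5.92, max(-26.72, 0) = 0, max(-48.48, 0) = 0
Node uu (S = 122.4): V_uu = 1/1.09·[0.7250·54.8800 + 0.2750·5.9200] = 37.9963
Node ud (S = 81.6): V_ud = 1/1.09·[0.7250·5.9200 + 0.2750·0.0000] = 3.9376
Node dd (S = 54.4): V_dd = 1/1.09·[0.7250·0.0000 + 0.2750·0.0000] = 0.0000
Node u (S = 102): V_u = 1/1.09·[0.7250·37.9963 + 0.2750·3.9376] = 26.2662
Node d (S = 68): V_d = 1/1.09·[0.7250·3.9376 + 0.2750·0.0000] = 2.6191
Node 0 (S = 85): V_0 = 1/1.09·[0.7250·26.2662 + 0.2750·2.6191] = 18.1314

$18.13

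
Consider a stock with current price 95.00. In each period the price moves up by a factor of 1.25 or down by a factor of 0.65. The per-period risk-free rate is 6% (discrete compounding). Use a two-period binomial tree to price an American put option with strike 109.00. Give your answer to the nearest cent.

Risk-neutral probability p = (1 + 0.06 − 0.65)/(1.25 − 0.65) = 0.4100/0.6000 = 0.6833
Terminal stock prices: S_uu = 148.4, S_ud = 77.19, S_dd = 40.14
Terminal payoffs (K − S): max(-39.44, 0) = 0, max(31.81, 0) = 31.81, max(68.86, 0) = 68.86
Node u (S = 118.8): continuation = 1/1.06·[0.6833·0.0000 + 0.3167·31.8125] = 9.5037; exercise value = 0.0000 ≤ continuation, so V_u = 9.5037
Node d (S = 61.75): continuation = 1/1.06·[0.6833·31.8125 + 0.3167·68.8625] = 41.0802; exercise value = 47.2500 > continuation, so V_d = 47.2500 (exercise)
Node 0 (S = 95): continuation = 1/1.06·[0.6833·9.5037 + 0.3167·47.2500] = 20.2422; exercise value = 14.0000 ≤ continuation, so V_0 = 20.2422

20.24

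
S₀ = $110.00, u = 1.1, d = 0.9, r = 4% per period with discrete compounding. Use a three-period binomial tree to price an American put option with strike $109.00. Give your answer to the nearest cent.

$3.50

Risk-neutral probability p = (1 + 0.04 − 0.9)/(1.1 − 0.9) = 0.1400/0.2000 = 0.7000
Terminal stock prices: S_uuu = 146.4, S_uud = 119.8, S_udd = 98.01, S_ddd = 80.19
Terminal payoffs (K − S): max(-37.41, 0) = 0, max(-10.79, 0) = 0, max(10.99, 0) = 10.99, max(28.81, 0) = 28.81
Node uu (S = 133.1): continuation = 1/1.04·[0.7000·0.0000 + 0.3000·0.0000] = 0.0000; exercise value = 0.0000 ≤ continuation, so V_uu = 0.0000
Node ud (S = 108.9): continuation = 1/1.04·[0.7000·0.0000 + 0.3000·10.9900] = 3.1702; exercise value = 0.1000 ≤ continuation, so V_ud = 3.1702
Node dd (S = 89.1): continuation = 1/1.04·[0.7000·10.9900 + 0.3000·28.8100] = 15.7077; exercise value = 19.9000 > continuation, so V_dd = 19.9000 (exercise)
Node u (S = 121): continuation = 1/1.04·[0.7000·0.0000 + 0.3000·3.1702] = 0.9145; exercise value = 0.0000 ≤ continuation, so V_u = 0.9145
Node d (S = 99): continuation = 1/1.04·[0.7000·3.1702 + 0.3000·19.9000] = 7.8742; exercise value = 10.0000 > continuation, so V_d = 10.0000 (exercise)
Node 0 (S = 110): continuation = 1/1.04·[0.7000·0.9145 + 0.3000·10.0000] = 3.5001; exercise value = 0.0000 ≤ continuation, so V_0 = 3.5001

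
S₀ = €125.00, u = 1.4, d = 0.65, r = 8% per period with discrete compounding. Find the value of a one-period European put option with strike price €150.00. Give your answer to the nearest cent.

€27.16

Risk-neutral probability p = (1 + 0.08 − 0.65)/(1.4 − 0.65) = 0.4300/0.7500 = 0.5733
Terminal stock prices: S_u = 175, S_d = 81.25
Terminal payoffs (K − S): max(-25, 0) = 0, max(68.75, 0) = 68.75
Node 0 (S = 125): V_0 = 1/1.08·[0.5733·0.0000 + 0.4267·68.7500] = 27.1605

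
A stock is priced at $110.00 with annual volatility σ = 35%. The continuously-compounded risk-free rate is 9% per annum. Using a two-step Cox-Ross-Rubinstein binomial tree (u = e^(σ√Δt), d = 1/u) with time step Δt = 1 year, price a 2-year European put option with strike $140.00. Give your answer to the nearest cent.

CRR parameters: u = e^(σ√Δt) = e^(0.35·√1) = 1.4191, d = 1/u = 0.7047
Per-period rate: rΔt = 0.09·1 = 0.09, so R = e^0.09 = 1.0942
Risk-neutral probability p = (e^0.09 − 0.7047)/(1.4191 − 0.7047) = 0.3895/0.7144 = 0.5452
Terminal stock prices: S_uu = 221.5, S_ud = 110, S_dd = 54.62
Terminal payoffs (K − S): max(-81.51, 0) = 0, max(30, 0) = 30, max(85.38, 0) = 85.38
Node u (S = 156.1): V_u = e^(−0.09)·[0.5452·0.0000 + 0.4548·30.0000] = 12.4694
Node d (S = 77.52): V_d = e^(−0.09)·[0.5452·30.0000 + 0.4548·85.3756] = 50.4347
Node 0 (S = 110): V_0 = e^(−0.09)·[0.5452·12.4694 + 0.4548·50.4347] = 27.1764

$27.18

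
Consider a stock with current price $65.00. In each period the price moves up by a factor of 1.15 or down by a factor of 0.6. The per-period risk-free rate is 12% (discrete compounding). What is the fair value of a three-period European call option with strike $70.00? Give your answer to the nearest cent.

Risk-neutral probability p = (1 + 0.12 − 0.6)/(1.15 − 0.6) = 0.5200/0.5500 = 0.9455
Terminal stock prices: S_uuu = 98.86, S_uud = 51.58, S_udd = 26.91, S_ddd = 14.04
Terminal payoffs (S − K): max(28.86, 0) = 28.86, max(-18.42, 0) = 0, max(-43.09, 0) = 0, max(-55.96, 0) = 0
Node uu (S = 85.96): V_uu = 1/1.12·[0.9455·28.8569 + 0.0545·0.0000] = 24.3597
Node ud (S = 44.85): V_ud = 1/1.12·[0.9455·0.0000 + 0.0545·0.0000] = 0.0000
Node dd (S = 23.4): V_dd = 1/1.12·[0.9455·0.0000 + 0.0545·0.0000] = 0.0000
Node u (S = 74.75): V_u = 1/1.12·[0.9455·24.3597 + 0.0545·0.0000] = 20.5634
Node d (S = 39): V_d = 1/1.12·[0.9455·0.0000 + 0.0545·0.0000] = 0.0000
Node 0 (S = 65): V_0 = 1/1.12·[0.9455·20.5634 + 0.0545·0.0000] = 17.3587

$17.36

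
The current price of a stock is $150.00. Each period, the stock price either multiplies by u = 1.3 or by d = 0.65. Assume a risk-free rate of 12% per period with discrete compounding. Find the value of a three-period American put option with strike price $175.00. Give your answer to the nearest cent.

Risk-neutral probability p = (1 + 0.12 − 0.65)/(1.3 − 0.65) = 0.4700/0.6500 = 0.7231
Terminal stock prices: S_uuu = 329.6, S_uud = 164.8, S_udd = 82.39, S_ddd = 41.19
Terminal payoffs (K − S): max(-154.6, 0) = 0, max(10.22, 0) = 10.22, max(92.61, 0) = 92.61, max(133.8, 0) = 133.8
Node uu (S = 253.5): continuation = 1/1.12·[0.7231·0.0000 + 0.2769·10.2250] = 2.5282; exercise value = 0.0000 ≤ continuation, so V_uu = 2.5282
Node ud (S = 126.8): continuation = 1/1.12·[0.7231·10.2250 + 0.2769·92.6125] = 29.5000; exercise value = 48.2500 > continuation, so V_ud = 48.2500 (exercise)
Node dd (S = 63.38): continuation = 1/1.12·[0.7231·92.6125 + 0.2769·133.8063] = 92.8750; exercise value = 111.6250 > continuation, so V_dd = 111.6250 (exercise)
Node u (S = 195): continuation = 1/1.12·[0.7231·2.5282 + 0.2769·48.2500] = 13.5621; exercise value = 0.0000 ≤ continuation, so V_u = 13.5621
Node d (S = 97.5): continuation = 1/1.12·[0.7231·48.2500 + 0.2769·111.6250] = 58.7500; exercise value = 77.5000 > continuation, so V_d = 77.5000 (exercise)
Node 0 (S = 150): continuation = 1/1.12·[0.7231·13.5621 + 0.2769·77.5000] = 27.9179; exercise value = 25.0000 ≤ continuation, so V_0 = 27.9179

$27.92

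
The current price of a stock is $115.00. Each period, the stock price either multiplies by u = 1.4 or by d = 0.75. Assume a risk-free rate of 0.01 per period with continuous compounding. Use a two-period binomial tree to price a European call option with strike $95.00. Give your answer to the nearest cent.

Risk-neutral probability p = (e^0.01 − 0.75)/(1.4 − 0.75) = 0.2601/0.6500 = 0.4001
Terminal stock prices: S_uu = 225.4, S_ud = 120.8, S_dd = 64.69
Terminal payoffs (S − K): max(130.4, 0) = 130.4, max(25.75, 0) = 25.75, max(-30.31, 0) = 0
Node u (S = 161): V_u = e^(−0.01)·[0.4001·130.4000 + 0.5999·25.7500] = 66.9453
Node d (S = 86.25): V_d = e^(−0.01)·[0.4001·25.7500 + 0.5999·0.0000] = 10.1995
Node 0 (S = 115): V_0 = e^(−0.01)·[0.4001·66.9453 + 0.5999·10.1995] = 32.5748

$32.57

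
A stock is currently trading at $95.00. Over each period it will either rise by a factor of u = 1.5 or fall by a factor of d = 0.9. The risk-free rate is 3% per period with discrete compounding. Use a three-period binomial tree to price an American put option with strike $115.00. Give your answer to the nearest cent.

$22.44

Risk-neutral probability p = (1 + 0.03 − 0.9)/(1.5 − 0.9) = 0.1300/0.6000 = 0.2167
Terminal stock prices: S_uuu = 320.6, S_uud = 192.4, S_udd = 115.4, S_ddd = 69.26
Terminal payoffs (K − S): max(-205.6, 0) = 0, max(-77.38, 0) = 0, max(-0.425, 0) = 0, max(45.74, 0) = 45.74
Node uu (S = 213.8): continuation = 1/1.03·[0.2167·0.0000 + 0.7833·0.0000] = 0.0000; exercise value = 0.0000 ≤ continuation, so V_uu = 0.0000
Node ud (S = 128.2): continuation = 1/1.03·[0.2167·0.0000 + 0.7833·0.0000] = 0.0000; exercise value = 0.0000 ≤ continuation, so V_ud = 0.0000
Node dd (S = 76.95): continuation = 1/1.03·[0.2167·0.0000 + 0.7833·45.7450] = 34.7899; exercise value = 38.0500 > continuation, so V_dd = 38.0500 (exercise)
Node u (S = 142.5): continuation = 1/1.03·[0.2167·0.0000 + 0.7833·0.0000] = 0.0000; exercise value = 0.0000 ≤ continuation, so V_u = 0.0000
Node d (S = 85.5): continuation = 1/1.03·[0.2167·0.0000 + 0.7833·38.0500] = 28.9377; exercise value = 29.5000 > continuation, so V_d = 29.5000 (exercise)
Node 0 (S = 95): continuation = 1/1.03·[0.2167·0.0000 + 0.7833·29.5000] = 22.4353; exercise value = 20.0000 ≤ continuation, so V_0 = 22.4353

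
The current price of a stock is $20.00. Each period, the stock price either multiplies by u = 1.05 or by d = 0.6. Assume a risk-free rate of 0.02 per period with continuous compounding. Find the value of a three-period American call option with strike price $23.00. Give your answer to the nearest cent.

Risk-neutral probability p = (e^0.02 − 0.6)/(1.05 − 0.6) = 0.4202/0.4500 = 0.9338
Terminal stock prices: S_uuu = 23.15, S_uud = 13.23, S_udd = 7.56, S_ddd = 4.32
Terminal payoffs (S − K): max(0.1525, 0) = 0.1525, max(-9.77, 0) = 0, max(-15.44, 0) = 0, max(-18.68, 0) = 0
Node uu (S = 22.05): continuation = e^(−0.02)·[0.9338·0.1525 + 0.0662·0.0000] = 0.1396; exercise value = 0.0000 ≤ continuation, so V_uu = 0.1396
Node ud (S = 12.6): continuation = e^(−0.02)·[0.9338·0.0000 + 0.0662·0.0000] = 0.0000; exercise value = 0.0000 ≤ continuation, so V_ud = 0.0000
Node dd (S = 7.2): continuation = e^(−0.02)·[0.9338·0.0000 + 0.0662·0.0000] = 0.0000; exercise value = 0.0000 ≤ continuation, so V_dd = 0.0000
Node u (S = 21): continuation = e^(−0.02)·[0.9338·0.1396 + 0.0662·0.0000] = 0.1278; exercise value = 0.0000 ≤ continuation, so V_u = 0.1278
Node d (S = 12): continuation = e^(−0.02)·[0.9338·0.0000 + 0.0662·0.0000] = 0.0000; exercise value = 0.0000 ≤ continuation, so V_d = 0.0000
Node 0 (S = 20): continuation = e^(−0.02)·[0.9338·0.1278 + 0.0662·0.0000] = 0.1169; exercise value = 0.0000 ≤ continuation, so V_0 = 0.1169

$0.12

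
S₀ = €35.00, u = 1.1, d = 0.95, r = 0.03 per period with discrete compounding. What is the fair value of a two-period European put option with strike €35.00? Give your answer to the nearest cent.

Risk-neutral probability p = (1 + 0.03 − 0.95)/(1.1 − 0.95) = 0.0800/0.1500 = 0.5333
Terminal stock prices: S_uu = 42.35, S_ud = 36.57, S_dd = 31.59
Terminal payoffs (K − S): max(-7.35, 0) = 0, max(-1.575, 0) = 0, max(3.413, 0) = 3.413
Node u (S = 38.5): V_u = 1/1.03·[0.5333·0.0000 + 0.4667·0.0000] = 0.0000
Node d (S = 33.25): V_d = 1/1.03·[0.5333·0.0000 + 0.4667·3.4125] = 1.5461
Node 0 (S = 35): V_0 = 1/1.03·[0.5333·0.0000 + 0.4667·1.5461] = 0.7005

€0.70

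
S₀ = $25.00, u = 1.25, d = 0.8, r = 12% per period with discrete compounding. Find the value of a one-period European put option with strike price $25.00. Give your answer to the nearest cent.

Risk-neutral probability p = (1 + 0.12 − 0.8)/(1.25 − 0.8) = 0.3200/0.4500 = 0.7111
Terminal stock prices: S_u = 31.25, S_d = 20
Terminal payoffs (K − S): max(-6.25, 0) = 0, max(5, 0) = 5
Node 0 (S = 25): V_0 = 1/1.12·[0.7111·0.0000 + 0.2889·5.0000] = 1.2897

$1.29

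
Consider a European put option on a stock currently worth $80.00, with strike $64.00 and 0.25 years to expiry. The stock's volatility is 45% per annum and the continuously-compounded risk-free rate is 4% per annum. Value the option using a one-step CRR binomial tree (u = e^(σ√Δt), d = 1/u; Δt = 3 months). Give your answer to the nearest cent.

$0.06

CRR parameters: u = e^(σ√Δt) = e^(0.45·√0.25) = 1.2523, d = 1/u = 0.7985
Per-period rate: rΔt = 0.04·0.25 = 0.01, so R = e^0.01 = 1.0101
Risk-neutral probability p = (e^0.01 − 0.7985)/(1.2523 − 0.7985) = 0.2115/0.4538 = 0.4661
Terminal stock prices: S_u = 100.2, S_d = 63.88
Terminal payoffs (K − S): max(-36.19, 0) = 0, max(0.1187, 0) = 0.1187
Node 0 (S = 80): V_0 = e^(−0.01)·[0.4661·0.0000 + 0.5339·0.1187] = 0.0627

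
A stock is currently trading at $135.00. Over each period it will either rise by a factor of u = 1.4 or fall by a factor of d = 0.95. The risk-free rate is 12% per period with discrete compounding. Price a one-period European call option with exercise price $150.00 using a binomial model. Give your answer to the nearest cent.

$13.15

Risk-neutral probability p = (1 + 0.12 − 0.95)/(1.4 − 0.95) = 0.1700/0.4500 = 0.3778
Terminal stock prices: S_u = 189, S_d = 128.2
Terminal payoffs (S − K): max(39, 0) = 39, max(-21.75, 0) = 0
Node 0 (S = 135): V_0 = 1/1.12·[0.3778·39.0000 + 0.6222·0.0000] = 13.1548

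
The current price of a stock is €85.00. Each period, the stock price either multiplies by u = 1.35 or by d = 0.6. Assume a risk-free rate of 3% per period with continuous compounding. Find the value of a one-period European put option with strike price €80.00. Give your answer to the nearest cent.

€11.99

Risk-neutral probability p = (e^0.03 − 0.6)/(1.35 − 0.6) = 0.4305/0.7500 = 0.5739
Terminal stock prices: S_u = 114.8, S_d = 51
Terminal payoffs (K − S): max(-34.75, 0) = 0, max(29, 0) = 29
Node 0 (S = 85): V_0 = e^(−0.03)·[0.5739·0.0000 + 0.4261·29.0000] = 11.9906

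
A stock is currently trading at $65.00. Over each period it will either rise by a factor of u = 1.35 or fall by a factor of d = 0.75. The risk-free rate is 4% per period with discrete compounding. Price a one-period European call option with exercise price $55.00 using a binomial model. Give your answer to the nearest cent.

Risk-neutral probability p = (1 + 0.04 − 0.75)/(1.35 − 0.75) = 0.2900/0.6000 = 0.4833
Terminal stock prices: S_u = 87.75, S_d = 48.75
Terminal payoffs (S − K): max(32.75, 0) = 32.75, max(-6.25, 0) = 0
Node 0 (S = 65): V_0 = 1/1.04·[0.4833·32.7500 + 0.5167·0.0000] = 15.2204

$15.22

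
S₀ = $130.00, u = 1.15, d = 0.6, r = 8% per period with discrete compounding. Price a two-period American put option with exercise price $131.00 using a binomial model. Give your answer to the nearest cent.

Risk-neutral probability p = (1 + 0.08 − 0.6)/(1.15 − 0.6) = 0.4800/0.5500 = 0.8727
Terminal stock prices: S_uu = 171.9, S_ud = 89.7, S_dd = 46.8
Terminal payoffs (K − S): max(-40.92, 0) = 0, max(41.3, 0) = 41.3, max(84.2, 0) = 84.2
Node u (S = 149.5): continuation = 1/1.08·[0.8727·0.0000 + 0.1273·41.3000] = 4.8670; exercise value = 0.0000 ≤ continuation, so V_u = 4.8670
Node d (S = 78): continuation = 1/1.08·[0.8727·41.3000 + 0.1273·84.2000] = 43.2963; exercise value = 53.0000 > continuation, so V_d = 53.0000 (exercise)
Node 0 (S = 130): continuation = 1/1.08·[0.8727·4.8670 + 0.1273·53.0000] = 10.1787; exercise value = 1.0000 ≤ continuation, so V_0 = 10.1787

$10.18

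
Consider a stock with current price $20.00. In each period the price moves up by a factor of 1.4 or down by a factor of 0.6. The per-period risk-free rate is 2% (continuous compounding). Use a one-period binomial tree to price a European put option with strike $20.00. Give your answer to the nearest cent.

Risk-neutral probability p = (e^0.02 − 0.6)/(1.4 − 0.6) = 0.4202/0.8000 = 0.5253
Terminal stock prices: S_u = 28, S_d = 12
Terminal payoffs (K − S): max(-8, 0) = 0, max(8, 0) = 8
Node 0 (S = 20): V_0 = e^(−0.02)·[0.5253·0.0000 + 0.4747·8.0000] = 3.7228

$3.72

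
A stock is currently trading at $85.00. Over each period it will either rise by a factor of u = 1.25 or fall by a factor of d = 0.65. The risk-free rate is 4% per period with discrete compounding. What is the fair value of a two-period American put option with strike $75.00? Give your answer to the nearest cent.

$7.90

Risk-neutral probability p = (1 + 0.04 − 0.65)/(1.25 − 0.65) = 0.3900/0.6000 = 0.6500
Terminal stock prices: S_uu = 132.8, S_ud = 69.06, S_dd = 35.91
Terminal payoffs (K − S): max(-57.81, 0) = 0, max(5.938, 0) = 5.938, max(39.09, 0) = 39.09
Node u (S = 106.2): continuation = 1/1.04·[0.6500·0.0000 + 0.3500·5.9375] = 1.9982; exercise value = 0.0000 ≤ continuation, so V_u = 1.9982
Node d (S = 55.25): continuation = 1/1.04·[0.6500·5.9375 + 0.3500·39.0875] = 16.8654; exercise value = 19.7500 > continuation, so V_d = 19.7500 (exercise)
Node 0 (S = 85): continuation = 1/1.04·[0.6500·1.9982 + 0.3500·19.7500] = 7.8955; exercise value = 0.0000 ≤ continuation, so V_0 = 7.8955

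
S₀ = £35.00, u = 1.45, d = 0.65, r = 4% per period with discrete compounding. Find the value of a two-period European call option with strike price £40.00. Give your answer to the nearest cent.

£7.38

Risk-neutral probability p = (1 + 0.04 − 0.65)/(1.45 − 0.65) = 0.3900/0.8000 = 0.4875
Terminal stock prices: S_uu = 73.59, S_ud = 32.99, S_dd = 14.79
Terminal payoffs (S − K): max(33.59, 0) = 33.59, max(-7.012, 0) = 0, max(-25.21, 0) = 0
Node u (S = 50.75): V_u = 1/1.04·[0.4875·33.5875 + 0.5125·0.0000] = 15.7441
Node d (S = 22.75): V_d = 1/1.04·[0.4875·0.0000 + 0.5125·0.0000] = 0.0000
Node 0 (S = 35): V_0 = 1/1.04·[0.4875·15.7441 + 0.5125·0.0000] = 7.3801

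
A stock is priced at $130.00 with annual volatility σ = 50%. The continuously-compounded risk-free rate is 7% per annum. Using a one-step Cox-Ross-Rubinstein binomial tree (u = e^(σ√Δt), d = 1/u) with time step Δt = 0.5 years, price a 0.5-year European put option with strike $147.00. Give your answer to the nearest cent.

CRR parameters: u = e^(σ√Δt) = e^(0.5·√0.5) = 1.4241, d = 1/u = 0.7022
Per-period rate: rΔt = 0.07·0.5 = 0.035, so R = e^0.035 = 1.0356
Risk-neutral probability p = (e^0.035 − 0.7022)/(1.4241 − 0.7022) = 0.3334/0.7219 = 0.4619
Terminal stock prices: S_u = 185.1, S_d = 91.28
Terminal payoffs (K − S): max(-38.14, 0) = 0, max(55.72, 0) = 55.72
Node 0 (S = 130): V_0 = e^(−0.035)·[0.4619·0.0000 + 0.5381·55.7155] = 28.9515

$28.95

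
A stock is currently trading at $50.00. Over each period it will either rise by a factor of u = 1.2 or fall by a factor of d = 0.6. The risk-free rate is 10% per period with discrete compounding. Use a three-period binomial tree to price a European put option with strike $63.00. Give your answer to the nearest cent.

$7.51

Risk-neutral probability p = (1 + 0.1 − 0.6)/(1.2 − 0.6) = 0.5000/0.6000 = 0.8333
Terminal stock prices: S_uuu = 86.4, S_uud = 43.2, S_udd = 21.6, S_ddd = 10.8
Terminal payoffs (K − S): max(-23.4, 0) = 0, max(19.8, 0) = 19.8, max(41.4, 0) = 41.4, max(52.2, 0) = 52.2
Node uu (S = 72): V_uu = 1/1.1·[0.8333·0.0000 + 0.1667·19.8000] = 3.0000
Node ud (S = 36): V_ud = 1/1.1·[0.8333·19.8000 + 0.1667·41.4000] = 21.2727
Node dd (S = 18): V_dd = 1/1.1·[0.8333·41.4000 + 0.1667·52.2000] = 39.2727
Node u (S = 60): V_u = 1/1.1·[0.8333·3.0000 + 0.1667·21.2727] = 5.4959
Node d (S = 30): V_d = 1/1.1·[0.8333·21.2727 + 0.1667·39.2727] = 22.0661
Node 0 (S = 50): V_0 = 1/1.1·[0.8333·5.4959 + 0.1667·22.0661] = 7.5069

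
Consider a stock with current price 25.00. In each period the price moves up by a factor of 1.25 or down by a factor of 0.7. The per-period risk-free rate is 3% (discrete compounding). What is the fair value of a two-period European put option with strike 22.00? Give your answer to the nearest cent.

Risk-neutral probability p = (1 + 0.03 − 0.7)/(1.25 − 0.7) = 0.3300/0.5500 = 0.6000
Terminal stock prices: S_uu = 39.06, S_ud = 21.88, S_dd = 12.25
Terminal payoffs (K − S): max(-17.06, 0) = 0, max(0.125, 0) = 0.125, max(9.75, 0) = 9.75
Node u (S = 31.25): V_u = 1/1.03·[0.6000·0.0000 + 0.4000·0.1250] = 0.0485
Node d (S = 17.5): V_d = 1/1.03·[0.6000·0.1250 + 0.4000·9.7500] = 3.8592
Node 0 (S = 25): V_0 = 1/1.03·[0.6000·0.0485 + 0.4000·3.8592] = 1.5270

1.53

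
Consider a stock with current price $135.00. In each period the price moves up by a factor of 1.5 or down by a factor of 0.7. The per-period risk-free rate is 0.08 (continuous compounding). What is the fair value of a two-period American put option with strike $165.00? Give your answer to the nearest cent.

$38.84

Risk-neutral probability p = (e^0.08 − 0.7)/(1.5 − 0.7) = 0.3833/0.8000 = 0.4791
Terminal stock prices: S_uu = 303.8, S_ud = 141.8, S_dd = 66.15
Terminal payoffs (K − S): max(-138.8, 0) = 0, max(23.25, 0) = 23.25, max(98.85, 0) = 98.85
Node u (S = 202.5): continuation = e^(−0.08)·[0.4791·0.0000 + 0.5209·23.2500] = 11.1796; exercise value = 0.0000 ≤ continuation, so V_u = 11.1796
Node d (S = 94.5): continuation = e^(−0.08)·[0.4791·23.2500 + 0.5209·98.8500] = 57.8142; exercise value = 70.5000 > continuation, so V_d = 70.5000 (exercise)
Node 0 (S = 135): continuation = e^(−0.08)·[0.4791·11.1796 + 0.5209·70.5000] = 38.8439; exercise value = 30.0000 ≤ continuation, so V_0 = 38.8439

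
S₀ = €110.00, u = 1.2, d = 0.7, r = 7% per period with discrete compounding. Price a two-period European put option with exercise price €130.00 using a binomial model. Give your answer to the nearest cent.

€17.13

Risk-neutral probability p = (1 + 0.07 − 0.7)/(1.2 − 0.7) = 0.3700/0.5000 = 0.7400
Terminal stock prices: S_uu = 158.4, S_ud = 92.4, S_dd = 53.9
Terminal payoffs (K − S): max(-28.4, 0) = 0, max(37.6, 0) = 37.6, max(76.1, 0) = 76.1
Node u (S = 132): V_u = 1/1.07·[0.7400·0.0000 + 0.2600·37.6000] = 9.1364
Node d (S = 77): V_d = 1/1.07·[0.7400·37.6000 + 0.2600·76.1000] = 44.4953
Node 0 (S = 110): V_0 = 1/1.07·[0.7400·9.1364 + 0.2600·44.4953] = 17.1306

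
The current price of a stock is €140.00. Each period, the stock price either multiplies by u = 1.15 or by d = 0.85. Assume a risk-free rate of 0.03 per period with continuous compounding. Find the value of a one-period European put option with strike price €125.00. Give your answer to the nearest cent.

€2.32

Risk-neutral probability p = (e^0.03 − 0.85)/(1.15 − 0.85) = 0.1805/0.3000 = 0.6015
Terminal stock prices: S_u = 161, S_d = 119
Terminal payoffs (K − S): max(-36, 0) = 0, max(6, 0) = 6
Node 0 (S = 140): V_0 = e^(−0.03)·[0.6015·0.0000 + 0.3985·6.0000] = 2.3202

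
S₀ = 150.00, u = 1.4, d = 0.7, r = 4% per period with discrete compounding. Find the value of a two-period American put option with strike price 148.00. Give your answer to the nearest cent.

21.49

Risk-neutral probability p = (1 + 0.04 − 0.7)/(1.4 − 0.7) = 0.3400/0.7000 = 0.4857
Terminal stock prices: S_uu = 294, S_ud = 147, S_dd = 73.5
Terminal payoffs (K − S): max(-146, 0) = 0, max(1, 0) = 1, max(74.5, 0) = 74.5
Node u (S = 210): continuation = 1/1.04·[0.4857·0.0000 + 0.5143·1.0000] = 0.4945; exercise value = 0.0000 ≤ continuation, so V_u = 0.4945
Node d (S = 105): continuation = 1/1.04·[0.4857·1.0000 + 0.5143·74.5000] = 37.3077; exercise value = 43.0000 > continuation, so V_d = 43.0000 (exercise)
Node 0 (S = 150): continuation = 1/1.04·[0.4857·0.4945 + 0.5143·43.0000] = 21.4947; exercise value = 0.0000 ≤ continuation, so V_0 = 21.4947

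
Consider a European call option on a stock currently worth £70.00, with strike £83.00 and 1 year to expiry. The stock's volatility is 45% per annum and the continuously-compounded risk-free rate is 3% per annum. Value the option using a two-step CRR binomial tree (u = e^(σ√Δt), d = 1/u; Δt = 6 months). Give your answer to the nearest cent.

£9.45

CRR parameters: u = e^(σ√Δt) = e^(0.45·√0.5) = 1.3746, d = 1/u = 0.7275
Per-period rate: rΔt = 0.03·0.5 = 0.015, so R = e^0.015 = 1.0151
Risk-neutral probability p = (e^0.015 − 0.7275)/(1.3746 − 0.7275) = 0.2877/0.6472 = 0.4445
Terminal stock prices: S_uu = 132.3, S_ud = 70, S_dd = 37.04
Terminal payoffs (S − K): max(49.28, 0) = 49.28, max(-13, 0) = 0, max(-45.96, 0) = 0
Node u (S = 96.23): V_u = e^(−0.015)·[0.4445·49.2761 + 0.5555·0.0000] = 21.5755
Node d (S = 50.92): V_d = e^(−0.015)·[0.4445·0.0000 + 0.5555·0.0000] = 0.0000
Node 0 (S = 70): V_0 = e^(−0.015)·[0.4445·21.5755 + 0.5555·0.0000] = 9.4468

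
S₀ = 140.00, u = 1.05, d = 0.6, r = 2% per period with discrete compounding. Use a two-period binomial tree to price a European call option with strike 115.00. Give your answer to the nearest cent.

32.95

Risk-neutral probability p = (1 + 0.02 − 0.6)/(1.05 − 0.6) = 0.4200/0.4500 = 0.9333
Terminal stock prices: S_uu = 154.3, S_ud = 88.2, S_dd = 50.4
Terminal payoffs (S − K): max(39.35, 0) = 39.35, max(-26.8, 0) = 0, max(-64.6, 0) = 0
Node u (S = 147): V_u = 1/1.02·[0.9333·39.3500 + 0.0667·0.0000] = 36.0065
Node d (S = 84): V_d = 1/1.02·[0.9333·0.0000 + 0.0667·0.0000] = 0.0000
Node 0 (S = 140): V_0 = 1/1.02·[0.9333·36.0065 + 0.0667·0.0000] = 32.9472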